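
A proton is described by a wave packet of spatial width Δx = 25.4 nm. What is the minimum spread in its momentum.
2.076 × 10^-27 kg·m/s

For a wave packet, the spatial width Δx and momentum spread Δp are related by the uncertainty principle:
ΔxΔp ≥ ℏ/2

The minimum momentum spread is:
Δp_min = ℏ/(2Δx)
Δp_min = (1.055e-34 J·s) / (2 × 2.540e-08 m)
Δp_min = 2.076e-27 kg·m/s

A wave packet cannot have both a well-defined position and well-defined momentum.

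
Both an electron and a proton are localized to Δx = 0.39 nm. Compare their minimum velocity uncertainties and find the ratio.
The electron has the larger minimum velocity uncertainty, by a ratio of 1836.2.

For both particles, Δp_min = ℏ/(2Δx) = 1.352e-25 kg·m/s (same for both).

The velocity uncertainty is Δv = Δp/m:
- electron: Δv = 1.352e-25 / 9.109e-31 = 1.484e+05 m/s = 148.420 km/s
- proton: Δv = 1.352e-25 / 1.673e-27 = 8.083e+01 m/s = 80.832 m/s

Ratio: 1.484e+05 / 8.083e+01 = 1836.2

The lighter particle has larger velocity uncertainty because Δv ∝ 1/m.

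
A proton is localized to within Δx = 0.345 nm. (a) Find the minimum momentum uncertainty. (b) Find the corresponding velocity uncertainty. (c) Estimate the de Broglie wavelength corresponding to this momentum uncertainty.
(a) Δp_min = 1.528 × 10^-25 kg·m/s
(b) Δv_min = 91.375 m/s
(c) λ_dB = 4.335 nm

Step-by-step:

(a) From the uncertainty principle:
Δp_min = ℏ/(2Δx) = (1.055e-34 J·s)/(2 × 3.450e-10 m) = 1.528e-25 kg·m/s

(b) The velocity uncertainty:
Δv = Δp/m = (1.528e-25 kg·m/s)/(1.673e-27 kg) = 9.138e+01 m/s = 91.375 m/s

(c) The de Broglie wavelength for this momentum:
λ = h/p = (6.626e-34 J·s)/(1.528e-25 kg·m/s) = 4.335e-09 m = 4.335 nm

Note: The de Broglie wavelength is comparable to the localization size, as expected from wave-particle duality.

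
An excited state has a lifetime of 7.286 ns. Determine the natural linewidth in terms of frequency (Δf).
10.922 MHz

Using the energy-time uncertainty principle and E = hf:
ΔEΔt ≥ ℏ/2
hΔf·Δt ≥ ℏ/2

The minimum frequency uncertainty is:
Δf = ℏ/(2hτ) = 1/(4πτ)
Δf = 1/(4π × 7.286e-09 s)
Δf = 1.092e+07 Hz = 10.922 MHz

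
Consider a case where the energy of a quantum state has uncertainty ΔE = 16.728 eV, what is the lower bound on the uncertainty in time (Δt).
19.674 as

Using the energy-time uncertainty principle:
ΔEΔt ≥ ℏ/2

The minimum uncertainty in time is:
Δt_min = ℏ/(2ΔE)
Δt_min = (1.055e-34 J·s) / (2 × 2.680e-18 J)
Δt_min = 1.967e-17 s = 19.674 as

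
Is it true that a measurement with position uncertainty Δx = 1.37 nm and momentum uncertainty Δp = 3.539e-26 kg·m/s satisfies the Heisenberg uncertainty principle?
No, it violates the uncertainty principle (impossible measurement).

Calculate the product ΔxΔp:
ΔxΔp = (1.370e-09 m) × (3.539e-26 kg·m/s)
ΔxΔp = 4.848e-35 J·s

Compare to the minimum allowed value ℏ/2:
ℏ/2 = 5.273e-35 J·s

Since ΔxΔp = 4.848e-35 J·s < 5.273e-35 J·s = ℏ/2,
the measurement violates the uncertainty principle.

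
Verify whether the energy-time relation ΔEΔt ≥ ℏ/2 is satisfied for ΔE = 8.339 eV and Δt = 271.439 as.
Yes, it satisfies the uncertainty relation.

Calculate the product ΔEΔt:
ΔE = 8.339 eV = 1.336e-18 J
ΔEΔt = (1.336e-18 J) × (2.714e-16 s)
ΔEΔt = 3.627e-34 J·s

Compare to the minimum allowed value ℏ/2:
ℏ/2 = 5.273e-35 J·s

Since ΔEΔt = 3.627e-34 J·s ≥ 5.273e-35 J·s = ℏ/2,
this satisfies the uncertainty relation.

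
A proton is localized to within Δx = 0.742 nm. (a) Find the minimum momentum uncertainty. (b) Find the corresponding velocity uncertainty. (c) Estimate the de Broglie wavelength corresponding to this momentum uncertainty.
(a) Δp_min = 7.106 × 10^-26 kg·m/s
(b) Δv_min = 42.486 m/s
(c) λ_dB = 9.324 nm

Step-by-step:

(a) From the uncertainty principle:
Δp_min = ℏ/(2Δx) = (1.055e-34 J·s)/(2 × 7.420e-10 m) = 7.106e-26 kg·m/s

(b) The velocity uncertainty:
Δv = Δp/m = (7.106e-26 kg·m/s)/(1.673e-27 kg) = 4.249e+01 m/s = 42.486 m/s

(c) The de Broglie wavelength for this momentum:
λ = h/p = (6.626e-34 J·s)/(7.106e-26 kg·m/s) = 9.324e-09 m = 9.324 nm

Note: The de Broglie wavelength is comparable to the localization size, as expected from wave-particle duality.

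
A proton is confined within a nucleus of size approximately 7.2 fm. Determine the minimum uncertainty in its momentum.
7.323 × 10^-21 kg·m/s

Using the Heisenberg uncertainty principle:
ΔxΔp ≥ ℏ/2

With Δx ≈ L = 7.200e-15 m (the confinement size):
Δp_min = ℏ/(2Δx)
Δp_min = (1.055e-34 J·s) / (2 × 7.200e-15 m)
Δp_min = 7.323e-21 kg·m/s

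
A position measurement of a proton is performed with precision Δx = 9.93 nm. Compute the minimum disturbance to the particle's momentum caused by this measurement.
5.310 × 10^-27 kg·m/s

The uncertainty principle implies that measuring position disturbs momentum:
ΔxΔp ≥ ℏ/2

When we measure position with precision Δx, we necessarily introduce a momentum uncertainty:
Δp ≥ ℏ/(2Δx)
Δp_min = (1.055e-34 J·s) / (2 × 9.930e-09 m)
Δp_min = 5.310e-27 kg·m/s

The more precisely we measure position, the greater the momentum disturbance.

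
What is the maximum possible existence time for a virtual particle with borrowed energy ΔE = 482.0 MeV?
6.828 × 10^-25 s

Using the energy-time uncertainty principle:
ΔEΔt ≥ ℏ/2

For a virtual particle borrowing energy ΔE, the maximum lifetime is:
Δt_max = ℏ/(2ΔE)

Converting energy:
ΔE = 482.0 MeV = 7.722e-11 J

Δt_max = (1.055e-34 J·s) / (2 × 7.722e-11 J)
Δt_max = 6.828e-25 s = 6.828 × 10^-25 s

Virtual particles with higher borrowed energy exist for shorter times.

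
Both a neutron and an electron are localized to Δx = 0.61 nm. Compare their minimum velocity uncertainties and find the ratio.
The electron has the larger minimum velocity uncertainty, by a ratio of 1838.7.

For both particles, Δp_min = ℏ/(2Δx) = 8.644e-26 kg·m/s (same for both).

The velocity uncertainty is Δv = Δp/m:
- neutron: Δv = 8.644e-26 / 1.675e-27 = 5.161e+01 m/s = 51.608 m/s
- electron: Δv = 8.644e-26 / 9.109e-31 = 9.489e+04 m/s = 94.892 km/s

Ratio: 9.489e+04 / 5.161e+01 = 1838.7

The lighter particle has larger velocity uncertainty because Δv ∝ 1/m.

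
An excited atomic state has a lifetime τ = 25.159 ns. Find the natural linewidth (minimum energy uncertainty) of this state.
13.081 neV

Using the energy-time uncertainty principle:
ΔEΔt ≥ ℏ/2

The lifetime τ represents the time uncertainty Δt.
The natural linewidth (minimum energy uncertainty) is:

ΔE = ℏ/(2τ)
ΔE = (1.055e-34 J·s) / (2 × 2.516e-08 s)
ΔE = 2.096e-27 J = 13.081 neV

This natural linewidth limits the precision of spectroscopic measurements.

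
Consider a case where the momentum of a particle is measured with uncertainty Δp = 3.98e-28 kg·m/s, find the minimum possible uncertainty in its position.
132.484 nm

Using the Heisenberg uncertainty principle:
ΔxΔp ≥ ℏ/2

The minimum uncertainty in position is:
Δx_min = ℏ/(2Δp)
Δx_min = (1.055e-34 J·s) / (2 × 3.980e-28 kg·m/s)
Δx_min = 1.325e-07 m = 132.484 nm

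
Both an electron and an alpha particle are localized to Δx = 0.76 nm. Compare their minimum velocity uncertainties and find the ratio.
The electron has the larger minimum velocity uncertainty, by a ratio of 7294.3.

For both particles, Δp_min = ℏ/(2Δx) = 6.938e-26 kg·m/s (same for both).

The velocity uncertainty is Δv = Δp/m:
- electron: Δv = 6.938e-26 / 9.109e-31 = 7.616e+04 m/s = 76.163 km/s
- alpha particle: Δv = 6.938e-26 / 6.645e-27 = 1.044e+01 m/s = 10.441 m/s

Ratio: 7.616e+04 / 1.044e+01 = 7294.3

The lighter particle has larger velocity uncertainty because Δv ∝ 1/m.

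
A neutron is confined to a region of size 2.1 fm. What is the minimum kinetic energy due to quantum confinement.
1.175 MeV

Using the uncertainty principle:

1. Position uncertainty: Δx ≈ 2.100e-15 m
2. Minimum momentum uncertainty: Δp = ℏ/(2Δx) = 2.511e-20 kg·m/s
3. Minimum kinetic energy:
   KE = (Δp)²/(2m) = (2.511e-20)²/(2 × 1.675e-27 kg)
   KE = 1.882e-13 J = 1.175 MeV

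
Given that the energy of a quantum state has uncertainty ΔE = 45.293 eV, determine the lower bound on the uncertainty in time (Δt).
7.266 as

Using the energy-time uncertainty principle:
ΔEΔt ≥ ℏ/2

The minimum uncertainty in time is:
Δt_min = ℏ/(2ΔE)
Δt_min = (1.055e-34 J·s) / (2 × 7.257e-18 J)
Δt_min = 7.266e-18 s = 7.266 as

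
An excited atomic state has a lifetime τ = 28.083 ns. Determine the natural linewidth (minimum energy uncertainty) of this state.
11.719 neV

Using the energy-time uncertainty principle:
ΔEΔt ≥ ℏ/2

The lifetime τ represents the time uncertainty Δt.
The natural linewidth (minimum energy uncertainty) is:

ΔE = ℏ/(2τ)
ΔE = (1.055e-34 J·s) / (2 × 2.808e-08 s)
ΔE = 1.878e-27 J = 11.719 neV

This natural linewidth limits the precision of spectroscopic measurements.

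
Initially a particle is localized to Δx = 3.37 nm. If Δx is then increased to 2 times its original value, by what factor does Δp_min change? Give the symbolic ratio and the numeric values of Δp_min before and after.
Original Δp_min = 1.565 × 10^-26 kg·m/s; new Δp'_min = 7.823 × 10^-27 kg·m/s; ratio Δp'_min/Δp_min = 1/2.

From the uncertainty principle ΔxΔp ≥ ℏ/2, the minimum momentum uncertainty is Δp_min = ℏ/(2Δx).

Original (Δx = 3.37 nm = 3.370e-09 m):
Δp_min = (1.055e-34 J·s)/(2 × 3.370e-09 m) = 1.565e-26 kg·m/s

When Δx → 2Δx:
Δp'_min = ℏ/(2 × 2Δx) = (1/2) × ℏ/(2Δx) = (1/2) × Δp_min
Δp'_min = 1/2 × 1.565e-26 kg·m/s = 7.823e-27 kg·m/s

Since Δp_min ∝ 1/Δx, when Δx is increased to 2 times its original value, Δp_min decreases to 1/2 of its original value.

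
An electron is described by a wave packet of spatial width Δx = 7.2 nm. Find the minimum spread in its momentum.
7.323 × 10^-27 kg·m/s

For a wave packet, the spatial width Δx and momentum spread Δp are related by the uncertainty principle:
ΔxΔp ≥ ℏ/2

The minimum momentum spread is:
Δp_min = ℏ/(2Δx)
Δp_min = (1.055e-34 J·s) / (2 × 7.200e-09 m)
Δp_min = 7.323e-27 kg·m/s

A wave packet cannot have both a well-defined position and well-defined momentum.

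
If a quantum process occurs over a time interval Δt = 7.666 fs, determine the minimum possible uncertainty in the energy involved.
42.931 meV

Using the energy-time uncertainty principle:
ΔEΔt ≥ ℏ/2

The minimum uncertainty in energy is:
ΔE_min = ℏ/(2Δt)
ΔE_min = (1.055e-34 J·s) / (2 × 7.666e-15 s)
ΔE_min = 6.878e-21 J = 42.931 meV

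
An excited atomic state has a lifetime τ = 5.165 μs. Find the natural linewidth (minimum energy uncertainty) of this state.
63.718 peV

Using the energy-time uncertainty principle:
ΔEΔt ≥ ℏ/2

The lifetime τ represents the time uncertainty Δt.
The natural linewidth (minimum energy uncertainty) is:

ΔE = ℏ/(2τ)
ΔE = (1.055e-34 J·s) / (2 × 5.165e-06 s)
ΔE = 1.021e-29 J = 63.718 peV

This natural linewidth limits the precision of spectroscopic measurements.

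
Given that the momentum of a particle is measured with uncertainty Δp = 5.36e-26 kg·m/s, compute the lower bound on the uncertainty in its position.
983.742 pm

Using the Heisenberg uncertainty principle:
ΔxΔp ≥ ℏ/2

The minimum uncertainty in position is:
Δx_min = ℏ/(2Δp)
Δx_min = (1.055e-34 J·s) / (2 × 5.360e-26 kg·m/s)
Δx_min = 9.837e-10 m = 983.742 pm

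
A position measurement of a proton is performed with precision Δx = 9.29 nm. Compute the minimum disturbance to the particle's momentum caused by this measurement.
5.676 × 10^-27 kg·m/s

The uncertainty principle implies that measuring position disturbs momentum:
ΔxΔp ≥ ℏ/2

When we measure position with precision Δx, we necessarily introduce a momentum uncertainty:
Δp ≥ ℏ/(2Δx)
Δp_min = (1.055e-34 J·s) / (2 × 9.290e-09 m)
Δp_min = 5.676e-27 kg·m/s

The more precisely we measure position, the greater the momentum disturbance.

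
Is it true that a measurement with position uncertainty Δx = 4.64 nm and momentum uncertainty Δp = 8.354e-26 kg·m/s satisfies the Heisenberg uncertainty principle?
Yes, it satisfies the uncertainty principle.

Calculate the product ΔxΔp:
ΔxΔp = (4.640e-09 m) × (8.354e-26 kg·m/s)
ΔxΔp = 3.876e-34 J·s

Compare to the minimum allowed value ℏ/2:
ℏ/2 = 5.273e-35 J·s

Since ΔxΔp = 3.876e-34 J·s ≥ 5.273e-35 J·s = ℏ/2,
the measurement satisfies the uncertainty principle.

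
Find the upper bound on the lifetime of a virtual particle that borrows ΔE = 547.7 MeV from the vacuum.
6.009 × 10^-25 s

Using the energy-time uncertainty principle:
ΔEΔt ≥ ℏ/2

For a virtual particle borrowing energy ΔE, the maximum lifetime is:
Δt_max = ℏ/(2ΔE)

Converting energy:
ΔE = 547.7 MeV = 8.775e-11 J

Δt_max = (1.055e-34 J·s) / (2 × 8.775e-11 J)
Δt_max = 6.009e-25 s = 6.009 × 10^-25 s

Virtual particles with higher borrowed energy exist for shorter times.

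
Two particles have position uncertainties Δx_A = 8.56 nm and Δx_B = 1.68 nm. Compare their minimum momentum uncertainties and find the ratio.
Particle B has the larger minimum momentum uncertainty, by a factor of 5.10.

For each particle, the minimum momentum uncertainty is Δp_min = ℏ/(2Δx):

Particle A: Δp_A = ℏ/(2×8.560e-09 m) = 6.160e-27 kg·m/s
Particle B: Δp_B = ℏ/(2×1.680e-09 m) = 3.139e-26 kg·m/s

Ratio: Δp_B/Δp_A = 5.10

Since Δp_min ∝ 1/Δx, the particle with smaller position uncertainty (B) has larger momentum uncertainty.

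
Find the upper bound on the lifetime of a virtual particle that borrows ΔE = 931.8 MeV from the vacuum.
3.532 × 10^-25 s

Using the energy-time uncertainty principle:
ΔEΔt ≥ ℏ/2

For a virtual particle borrowing energy ΔE, the maximum lifetime is:
Δt_max = ℏ/(2ΔE)

Converting energy:
ΔE = 931.8 MeV = 1.493e-10 J

Δt_max = (1.055e-34 J·s) / (2 × 1.493e-10 J)
Δt_max = 3.532e-25 s = 3.532 × 10^-25 s

Virtual particles with higher borrowed energy exist for shorter times.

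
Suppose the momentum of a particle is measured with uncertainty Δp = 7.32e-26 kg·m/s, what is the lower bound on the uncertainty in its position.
720.336 pm

Using the Heisenberg uncertainty principle:
ΔxΔp ≥ ℏ/2

The minimum uncertainty in position is:
Δx_min = ℏ/(2Δp)
Δx_min = (1.055e-34 J·s) / (2 × 7.320e-26 kg·m/s)
Δx_min = 7.203e-10 m = 720.336 pm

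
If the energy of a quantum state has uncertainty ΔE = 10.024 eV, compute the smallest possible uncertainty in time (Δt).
32.832 as

Using the energy-time uncertainty principle:
ΔEΔt ≥ ℏ/2

The minimum uncertainty in time is:
Δt_min = ℏ/(2ΔE)
Δt_min = (1.055e-34 J·s) / (2 × 1.606e-18 J)
Δt_min = 3.283e-17 s = 32.832 as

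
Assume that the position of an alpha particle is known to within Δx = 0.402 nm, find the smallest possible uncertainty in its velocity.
19.740 m/s

Using the Heisenberg uncertainty principle and Δp = mΔv:
ΔxΔp ≥ ℏ/2
Δx(mΔv) ≥ ℏ/2

The minimum uncertainty in velocity is:
Δv_min = ℏ/(2mΔx)
Δv_min = (1.055e-34 J·s) / (2 × 6.645e-27 kg × 4.020e-10 m)
Δv_min = 1.974e+01 m/s = 19.740 m/s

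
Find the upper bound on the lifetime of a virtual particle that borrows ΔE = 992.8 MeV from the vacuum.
3.315 × 10^-25 s

Using the energy-time uncertainty principle:
ΔEΔt ≥ ℏ/2

For a virtual particle borrowing energy ΔE, the maximum lifetime is:
Δt_max = ℏ/(2ΔE)

Converting energy:
ΔE = 992.8 MeV = 1.591e-10 J

Δt_max = (1.055e-34 J·s) / (2 × 1.591e-10 J)
Δt_max = 3.315e-25 s = 3.315 × 10^-25 s

Virtual particles with higher borrowed energy exist for shorter times.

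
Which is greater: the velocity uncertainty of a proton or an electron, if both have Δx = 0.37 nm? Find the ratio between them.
The electron has the larger minimum velocity uncertainty, by a ratio of 1836.2.

For both particles, Δp_min = ℏ/(2Δx) = 1.425e-25 kg·m/s (same for both).

The velocity uncertainty is Δv = Δp/m:
- proton: Δv = 1.425e-25 / 1.673e-27 = 8.520e+01 m/s = 85.201 m/s
- electron: Δv = 1.425e-25 / 9.109e-31 = 1.564e+05 m/s = 156.443 km/s

Ratio: 1.564e+05 / 8.520e+01 = 1836.2

The lighter particle has larger velocity uncertainty because Δv ∝ 1/m.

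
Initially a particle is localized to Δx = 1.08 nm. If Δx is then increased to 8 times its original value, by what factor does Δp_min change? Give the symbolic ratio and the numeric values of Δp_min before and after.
Original Δp_min = 4.882 × 10^-26 kg·m/s; new Δp'_min = 6.103 × 10^-27 kg·m/s; ratio Δp'_min/Δp_min = 1/8.

From the uncertainty principle ΔxΔp ≥ ℏ/2, the minimum momentum uncertainty is Δp_min = ℏ/(2Δx).

Original (Δx = 1.08 nm = 1.080e-09 m):
Δp_min = (1.055e-34 J·s)/(2 × 1.080e-09 m) = 4.882e-26 kg·m/s

When Δx → 8Δx:
Δp'_min = ℏ/(2 × 8Δx) = (1/8) × ℏ/(2Δx) = (1/8) × Δp_min
Δp'_min = 1/8 × 4.882e-26 kg·m/s = 6.103e-27 kg·m/s

Since Δp_min ∝ 1/Δx, when Δx is increased to 8 times its original value, Δp_min decreases to 1/8 of its original value.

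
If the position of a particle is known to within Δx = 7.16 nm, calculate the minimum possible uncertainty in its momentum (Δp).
7.364 × 10^-27 kg·m/s

Using the Heisenberg uncertainty principle:
ΔxΔp ≥ ℏ/2

The minimum uncertainty in momentum is:
Δp_min = ℏ/(2Δx)
Δp_min = (1.055e-34 J·s) / (2 × 7.160e-09 m)
Δp_min = 7.364e-27 kg·m/s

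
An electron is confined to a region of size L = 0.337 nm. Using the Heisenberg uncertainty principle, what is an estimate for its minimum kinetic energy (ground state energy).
83.869 meV

Using the uncertainty principle to estimate ground state energy:

1. The position uncertainty is approximately the confinement size:
   Δx ≈ L = 3.370e-10 m

2. From ΔxΔp ≥ ℏ/2, the minimum momentum uncertainty is:
   Δp ≈ ℏ/(2L) = 1.565e-25 kg·m/s

3. The kinetic energy is approximately:
   KE ≈ (Δp)²/(2m) = (1.565e-25)²/(2 × 9.109e-31 kg)
   KE ≈ 1.344e-20 J = 83.869 meV

This is an order-of-magnitude estimate of the ground state energy.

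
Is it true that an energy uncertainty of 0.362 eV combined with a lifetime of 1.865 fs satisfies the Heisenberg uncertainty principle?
Yes, it satisfies the uncertainty relation.

Calculate the product ΔEΔt:
ΔE = 0.362 eV = 5.800e-20 J
ΔEΔt = (5.800e-20 J) × (1.865e-15 s)
ΔEΔt = 1.082e-34 J·s

Compare to the minimum allowed value ℏ/2:
ℏ/2 = 5.273e-35 J·s

Since ΔEΔt = 1.082e-34 J·s ≥ 5.273e-35 J·s = ℏ/2,
this satisfies the uncertainty relation.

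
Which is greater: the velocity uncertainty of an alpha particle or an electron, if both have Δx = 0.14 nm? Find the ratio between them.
The electron has the larger minimum velocity uncertainty, by a ratio of 7294.3.

For both particles, Δp_min = ℏ/(2Δx) = 3.766e-25 kg·m/s (same for both).

The velocity uncertainty is Δv = Δp/m:
- alpha particle: Δv = 3.766e-25 / 6.645e-27 = 5.668e+01 m/s = 56.682 m/s
- electron: Δv = 3.766e-25 / 9.109e-31 = 4.135e+05 m/s = 413.456 km/s

Ratio: 4.135e+05 / 5.668e+01 = 7294.3

The lighter particle has larger velocity uncertainty because Δv ∝ 1/m.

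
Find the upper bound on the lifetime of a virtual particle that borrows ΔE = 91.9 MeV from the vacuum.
3.581 ys

Using the energy-time uncertainty principle:
ΔEΔt ≥ ℏ/2

For a virtual particle borrowing energy ΔE, the maximum lifetime is:
Δt_max = ℏ/(2ΔE)

Converting energy:
ΔE = 91.9 MeV = 1.472e-11 J

Δt_max = (1.055e-34 J·s) / (2 × 1.472e-11 J)
Δt_max = 3.581e-24 s = 3.581 ys

Virtual particles with higher borrowed energy exist for shorter times.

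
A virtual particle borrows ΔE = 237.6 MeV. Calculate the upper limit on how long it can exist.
1.385 ys

Using the energy-time uncertainty principle:
ΔEΔt ≥ ℏ/2

For a virtual particle borrowing energy ΔE, the maximum lifetime is:
Δt_max = ℏ/(2ΔE)

Converting energy:
ΔE = 237.6 MeV = 3.807e-11 J

Δt_max = (1.055e-34 J·s) / (2 × 3.807e-11 J)
Δt_max = 1.385e-24 s = 1.385 ys

Virtual particles with higher borrowed energy exist for shorter times.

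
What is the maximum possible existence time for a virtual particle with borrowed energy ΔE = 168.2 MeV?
1.957 ys

Using the energy-time uncertainty principle:
ΔEΔt ≥ ℏ/2

For a virtual particle borrowing energy ΔE, the maximum lifetime is:
Δt_max = ℏ/(2ΔE)

Converting energy:
ΔE = 168.2 MeV = 2.695e-11 J

Δt_max = (1.055e-34 J·s) / (2 × 2.695e-11 J)
Δt_max = 1.957e-24 s = 1.957 ys

Virtual particles with higher borrowed energy exist for shorter times.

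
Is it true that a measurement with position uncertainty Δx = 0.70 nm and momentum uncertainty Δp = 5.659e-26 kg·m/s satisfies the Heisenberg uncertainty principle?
No, it violates the uncertainty principle (impossible measurement).

Calculate the product ΔxΔp:
ΔxΔp = (7.000e-10 m) × (5.659e-26 kg·m/s)
ΔxΔp = 3.961e-35 J·s

Compare to the minimum allowed value ℏ/2:
ℏ/2 = 5.273e-35 J·s

Since ΔxΔp = 3.961e-35 J·s < 5.273e-35 J·s = ℏ/2,
the measurement violates the uncertainty principle.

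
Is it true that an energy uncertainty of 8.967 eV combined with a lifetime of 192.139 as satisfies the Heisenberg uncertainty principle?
Yes, it satisfies the uncertainty relation.

Calculate the product ΔEΔt:
ΔE = 8.967 eV = 1.437e-18 J
ΔEΔt = (1.437e-18 J) × (1.921e-16 s)
ΔEΔt = 2.760e-34 J·s

Compare to the minimum allowed value ℏ/2:
ℏ/2 = 5.273e-35 J·s

Since ΔEΔt = 2.760e-34 J·s ≥ 5.273e-35 J·s = ℏ/2,
this satisfies the uncertainty relation.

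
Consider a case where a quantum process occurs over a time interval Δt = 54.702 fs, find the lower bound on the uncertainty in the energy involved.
6.016 meV

Using the energy-time uncertainty principle:
ΔEΔt ≥ ℏ/2

The minimum uncertainty in energy is:
ΔE_min = ℏ/(2Δt)
ΔE_min = (1.055e-34 J·s) / (2 × 5.470e-14 s)
ΔE_min = 9.639e-22 J = 6.016 meV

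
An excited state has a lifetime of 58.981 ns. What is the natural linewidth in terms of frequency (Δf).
1.349 MHz

Using the energy-time uncertainty principle and E = hf:
ΔEΔt ≥ ℏ/2
hΔf·Δt ≥ ℏ/2

The minimum frequency uncertainty is:
Δf = ℏ/(2hτ) = 1/(4πτ)
Δf = 1/(4π × 5.898e-08 s)
Δf = 1.349e+06 Hz = 1.349 MHz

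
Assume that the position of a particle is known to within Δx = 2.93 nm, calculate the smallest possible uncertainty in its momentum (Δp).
1.800 × 10^-26 kg·m/s

Using the Heisenberg uncertainty principle:
ΔxΔp ≥ ℏ/2

The minimum uncertainty in momentum is:
Δp_min = ℏ/(2Δx)
Δp_min = (1.055e-34 J·s) / (2 × 2.930e-09 m)
Δp_min = 1.800e-26 kg·m/s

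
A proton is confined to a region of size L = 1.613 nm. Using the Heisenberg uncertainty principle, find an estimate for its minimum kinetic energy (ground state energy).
1.994 μeV

Using the uncertainty principle to estimate ground state energy:

1. The position uncertainty is approximately the confinement size:
   Δx ≈ L = 1.613e-09 m

2. From ΔxΔp ≥ ℏ/2, the minimum momentum uncertainty is:
   Δp ≈ ℏ/(2L) = 3.269e-26 kg·m/s

3. The kinetic energy is approximately:
   KE ≈ (Δp)²/(2m) = (3.269e-26)²/(2 × 1.673e-27 kg)
   KE ≈ 3.194e-25 J = 1.994 μeV

This is an order-of-magnitude estimate of the ground state energy.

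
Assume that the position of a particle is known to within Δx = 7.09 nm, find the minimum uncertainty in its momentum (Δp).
7.437 × 10^-27 kg·m/s

Using the Heisenberg uncertainty principle:
ΔxΔp ≥ ℏ/2

The minimum uncertainty in momentum is:
Δp_min = ℏ/(2Δx)
Δp_min = (1.055e-34 J·s) / (2 × 7.090e-09 m)
Δp_min = 7.437e-27 kg·m/s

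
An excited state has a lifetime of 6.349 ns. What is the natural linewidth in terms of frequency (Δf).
12.534 MHz

Using the energy-time uncertainty principle and E = hf:
ΔEΔt ≥ ℏ/2
hΔf·Δt ≥ ℏ/2

The minimum frequency uncertainty is:
Δf = ℏ/(2hτ) = 1/(4πτ)
Δf = 1/(4π × 6.349e-09 s)
Δf = 1.253e+07 Hz = 12.534 MHz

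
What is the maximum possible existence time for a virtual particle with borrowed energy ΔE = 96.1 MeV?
3.425 ys

Using the energy-time uncertainty principle:
ΔEΔt ≥ ℏ/2

For a virtual particle borrowing energy ΔE, the maximum lifetime is:
Δt_max = ℏ/(2ΔE)

Converting energy:
ΔE = 96.1 MeV = 1.540e-11 J

Δt_max = (1.055e-34 J·s) / (2 × 1.540e-11 J)
Δt_max = 3.425e-24 s = 3.425 ys

Virtual particles with higher borrowed energy exist for shorter times.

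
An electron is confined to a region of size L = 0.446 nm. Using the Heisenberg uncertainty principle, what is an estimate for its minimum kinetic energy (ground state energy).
47.884 meV

Using the uncertainty principle to estimate ground state energy:

1. The position uncertainty is approximately the confinement size:
   Δx ≈ L = 4.460e-10 m

2. From ΔxΔp ≥ ℏ/2, the minimum momentum uncertainty is:
   Δp ≈ ℏ/(2L) = 1.182e-25 kg·m/s

3. The kinetic energy is approximately:
   KE ≈ (Δp)²/(2m) = (1.182e-25)²/(2 × 9.109e-31 kg)
   KE ≈ 7.672e-21 J = 47.884 meV

This is an order-of-magnitude estimate of the ground state energy.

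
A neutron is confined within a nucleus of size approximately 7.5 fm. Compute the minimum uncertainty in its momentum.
7.030 × 10^-21 kg·m/s

Using the Heisenberg uncertainty principle:
ΔxΔp ≥ ℏ/2

With Δx ≈ L = 7.500e-15 m (the confinement size):
Δp_min = ℏ/(2Δx)
Δp_min = (1.055e-34 J·s) / (2 × 7.500e-15 m)
Δp_min = 7.030e-21 kg·m/s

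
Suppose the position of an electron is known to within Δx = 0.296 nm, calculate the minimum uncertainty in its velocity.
195.553 km/s

Using the Heisenberg uncertainty principle and Δp = mΔv:
ΔxΔp ≥ ℏ/2
Δx(mΔv) ≥ ℏ/2

The minimum uncertainty in velocity is:
Δv_min = ℏ/(2mΔx)
Δv_min = (1.055e-34 J·s) / (2 × 9.109e-31 kg × 2.960e-10 m)
Δv_min = 1.956e+05 m/s = 195.553 km/s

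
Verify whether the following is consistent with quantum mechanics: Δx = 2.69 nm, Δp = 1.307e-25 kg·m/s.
Yes, it satisfies the uncertainty principle.

Calculate the product ΔxΔp:
ΔxΔp = (2.690e-09 m) × (1.307e-25 kg·m/s)
ΔxΔp = 3.516e-34 J·s

Compare to the minimum allowed value ℏ/2:
ℏ/2 = 5.273e-35 J·s

Since ΔxΔp = 3.516e-34 J·s ≥ 5.273e-35 J·s = ℏ/2,
the measurement satisfies the uncertainty principle.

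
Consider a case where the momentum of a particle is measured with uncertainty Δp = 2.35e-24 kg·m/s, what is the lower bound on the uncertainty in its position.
22.438 pm

Using the Heisenberg uncertainty principle:
ΔxΔp ≥ ℏ/2

The minimum uncertainty in position is:
Δx_min = ℏ/(2Δp)
Δx_min = (1.055e-34 J·s) / (2 × 2.350e-24 kg·m/s)
Δx_min = 2.244e-11 m = 22.438 pm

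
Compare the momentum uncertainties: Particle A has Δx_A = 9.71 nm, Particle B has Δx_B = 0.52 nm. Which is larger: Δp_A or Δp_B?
Particle B has the larger minimum momentum uncertainty, by a factor of 18.67.

For each particle, the minimum momentum uncertainty is Δp_min = ℏ/(2Δx):

Particle A: Δp_A = ℏ/(2×9.710e-09 m) = 5.430e-27 kg·m/s
Particle B: Δp_B = ℏ/(2×5.200e-10 m) = 1.014e-25 kg·m/s

Ratio: Δp_B/Δp_A = 18.67

Since Δp_min ∝ 1/Δx, the particle with smaller position uncertainty (B) has larger momentum uncertainty.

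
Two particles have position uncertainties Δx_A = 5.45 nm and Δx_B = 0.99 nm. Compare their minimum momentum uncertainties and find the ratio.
Particle B has the larger minimum momentum uncertainty, by a factor of 5.51.

For each particle, the minimum momentum uncertainty is Δp_min = ℏ/(2Δx):

Particle A: Δp_A = ℏ/(2×5.450e-09 m) = 9.675e-27 kg·m/s
Particle B: Δp_B = ℏ/(2×9.900e-10 m) = 5.326e-26 kg·m/s

Ratio: Δp_B/Δp_A = 5.51

Since Δp_min ∝ 1/Δx, the particle with smaller position uncertainty (B) has larger momentum uncertainty.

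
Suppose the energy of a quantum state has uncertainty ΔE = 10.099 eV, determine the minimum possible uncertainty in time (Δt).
32.588 as

Using the energy-time uncertainty principle:
ΔEΔt ≥ ℏ/2

The minimum uncertainty in time is:
Δt_min = ℏ/(2ΔE)
Δt_min = (1.055e-34 J·s) / (2 × 1.618e-18 J)
Δt_min = 3.259e-17 s = 32.588 as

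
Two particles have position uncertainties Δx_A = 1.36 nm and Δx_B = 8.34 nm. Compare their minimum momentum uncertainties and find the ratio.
Particle A has the larger minimum momentum uncertainty, by a factor of 6.13.

For each particle, the minimum momentum uncertainty is Δp_min = ℏ/(2Δx):

Particle A: Δp_A = ℏ/(2×1.360e-09 m) = 3.877e-26 kg·m/s
Particle B: Δp_B = ℏ/(2×8.340e-09 m) = 6.322e-27 kg·m/s

Ratio: Δp_A/Δp_B = 6.13

Since Δp_min ∝ 1/Δx, the particle with smaller position uncertainty (A) has larger momentum uncertainty.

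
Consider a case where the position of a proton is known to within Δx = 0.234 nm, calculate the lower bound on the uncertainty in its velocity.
134.720 m/s

Using the Heisenberg uncertainty principle and Δp = mΔv:
ΔxΔp ≥ ℏ/2
Δx(mΔv) ≥ ℏ/2

The minimum uncertainty in velocity is:
Δv_min = ℏ/(2mΔx)
Δv_min = (1.055e-34 J·s) / (2 × 1.673e-27 kg × 2.340e-10 m)
Δv_min = 1.347e+02 m/s = 134.720 m/s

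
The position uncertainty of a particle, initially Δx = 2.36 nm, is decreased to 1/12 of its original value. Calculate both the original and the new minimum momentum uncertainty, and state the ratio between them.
Original Δp_min = 2.234 × 10^-26 kg·m/s; new Δp'_min = 2.681 × 10^-25 kg·m/s; ratio Δp'_min/Δp_min = 12.

From the uncertainty principle ΔxΔp ≥ ℏ/2, the minimum momentum uncertainty is Δp_min = ℏ/(2Δx).

Original (Δx = 2.36 nm = 2.360e-09 m):
Δp_min = (1.055e-34 J·s)/(2 × 2.360e-09 m) = 2.234e-26 kg·m/s

When Δx → (1/12)Δx:
Δp'_min = ℏ/(2 × (1/12)Δx) = 12 × ℏ/(2Δx) = 12 × Δp_min
Δp'_min = 12 × 2.234e-26 kg·m/s = 2.681e-25 kg·m/s

Since Δp_min ∝ 1/Δx, when Δx is decreased to 1/12 of its original value, Δp_min increases to 12 times its original value.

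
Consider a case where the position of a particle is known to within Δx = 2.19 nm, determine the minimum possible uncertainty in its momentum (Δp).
2.408 × 10^-26 kg·m/s

Using the Heisenberg uncertainty principle:
ΔxΔp ≥ ℏ/2

The minimum uncertainty in momentum is:
Δp_min = ℏ/(2Δx)
Δp_min = (1.055e-34 J·s) / (2 × 2.190e-09 m)
Δp_min = 2.408e-26 kg·m/s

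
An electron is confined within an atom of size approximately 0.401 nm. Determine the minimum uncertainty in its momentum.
1.315 × 10^-25 kg·m/s

Using the Heisenberg uncertainty principle:
ΔxΔp ≥ ℏ/2

With Δx ≈ L = 4.010e-10 m (the confinement size):
Δp_min = ℏ/(2Δx)
Δp_min = (1.055e-34 J·s) / (2 × 4.010e-10 m)
Δp_min = 1.315e-25 kg·m/s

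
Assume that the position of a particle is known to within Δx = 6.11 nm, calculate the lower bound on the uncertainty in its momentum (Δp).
8.630 × 10^-27 kg·m/s

Using the Heisenberg uncertainty principle:
ΔxΔp ≥ ℏ/2

The minimum uncertainty in momentum is:
Δp_min = ℏ/(2Δx)
Δp_min = (1.055e-34 J·s) / (2 × 6.110e-09 m)
Δp_min = 8.630e-27 kg·m/s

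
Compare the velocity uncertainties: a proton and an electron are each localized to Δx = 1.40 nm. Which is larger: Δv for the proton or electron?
The electron has the larger minimum velocity uncertainty, by a ratio of 1836.2.

For both particles, Δp_min = ℏ/(2Δx) = 3.766e-26 kg·m/s (same for both).

The velocity uncertainty is Δv = Δp/m:
- proton: Δv = 3.766e-26 / 1.673e-27 = 2.252e+01 m/s = 22.518 m/s
- electron: Δv = 3.766e-26 / 9.109e-31 = 4.135e+04 m/s = 41.346 km/s

Ratio: 4.135e+04 / 2.252e+01 = 1836.2

The lighter particle has larger velocity uncertainty because Δv ∝ 1/m.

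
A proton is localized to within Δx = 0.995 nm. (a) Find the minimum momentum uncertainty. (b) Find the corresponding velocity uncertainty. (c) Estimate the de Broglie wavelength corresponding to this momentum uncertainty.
(a) Δp_min = 5.299 × 10^-26 kg·m/s
(b) Δv_min = 31.683 m/s
(c) λ_dB = 12.504 nm

Step-by-step:

(a) From the uncertainty principle:
Δp_min = ℏ/(2Δx) = (1.055e-34 J·s)/(2 × 9.950e-10 m) = 5.299e-26 kg·m/s

(b) The velocity uncertainty:
Δv = Δp/m = (5.299e-26 kg·m/s)/(1.673e-27 kg) = 3.168e+01 m/s = 31.683 m/s

(c) The de Broglie wavelength for this momentum:
λ = h/p = (6.626e-34 J·s)/(5.299e-26 kg·m/s) = 1.250e-08 m = 12.504 nm

Note: The de Broglie wavelength is comparable to the localization size, as expected from wave-particle duality.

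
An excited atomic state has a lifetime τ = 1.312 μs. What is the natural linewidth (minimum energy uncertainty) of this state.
250.843 peV

Using the energy-time uncertainty principle:
ΔEΔt ≥ ℏ/2

The lifetime τ represents the time uncertainty Δt.
The natural linewidth (minimum energy uncertainty) is:

ΔE = ℏ/(2τ)
ΔE = (1.055e-34 J·s) / (2 × 1.312e-06 s)
ΔE = 4.019e-29 J = 250.843 peV

This natural linewidth limits the precision of spectroscopic measurements.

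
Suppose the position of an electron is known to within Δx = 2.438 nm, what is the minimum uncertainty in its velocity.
23.742 km/s

Using the Heisenberg uncertainty principle and Δp = mΔv:
ΔxΔp ≥ ℏ/2
Δx(mΔv) ≥ ℏ/2

The minimum uncertainty in velocity is:
Δv_min = ℏ/(2mΔx)
Δv_min = (1.055e-34 J·s) / (2 × 9.109e-31 kg × 2.438e-09 m)
Δv_min = 2.374e+04 m/s = 23.742 km/s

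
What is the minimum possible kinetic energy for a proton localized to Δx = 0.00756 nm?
90.763 meV

Localizing a particle requires giving it sufficient momentum uncertainty:

1. From uncertainty principle: Δp ≥ ℏ/(2Δx)
   Δp_min = (1.055e-34 J·s) / (2 × 7.560e-12 m)
   Δp_min = 6.975e-24 kg·m/s

2. This momentum uncertainty corresponds to kinetic energy:
   KE ≈ (Δp)²/(2m) = (6.975e-24)²/(2 × 1.673e-27 kg)
   KE = 1.454e-20 J = 90.763 meV

Tighter localization requires more energy.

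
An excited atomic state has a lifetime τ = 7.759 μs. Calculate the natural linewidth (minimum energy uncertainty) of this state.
42.416 peV

Using the energy-time uncertainty principle:
ΔEΔt ≥ ℏ/2

The lifetime τ represents the time uncertainty Δt.
The natural linewidth (minimum energy uncertainty) is:

ΔE = ℏ/(2τ)
ΔE = (1.055e-34 J·s) / (2 × 7.759e-06 s)
ΔE = 6.796e-30 J = 42.416 peV

This natural linewidth limits the precision of spectroscopic measurements.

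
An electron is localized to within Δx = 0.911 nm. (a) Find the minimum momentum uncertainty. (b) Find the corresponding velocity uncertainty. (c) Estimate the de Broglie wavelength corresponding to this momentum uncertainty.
(a) Δp_min = 5.788 × 10^-26 kg·m/s
(b) Δv_min = 63.539 km/s
(c) λ_dB = 11.448 nm

Step-by-step:

(a) From the uncertainty principle:
Δp_min = ℏ/(2Δx) = (1.055e-34 J·s)/(2 × 9.110e-10 m) = 5.788e-26 kg·m/s

(b) The velocity uncertainty:
Δv = Δp/m = (5.788e-26 kg·m/s)/(9.109e-31 kg) = 6.354e+04 m/s = 63.539 km/s

(c) The de Broglie wavelength for this momentum:
λ = h/p = (6.626e-34 J·s)/(5.788e-26 kg·m/s) = 1.145e-08 m = 11.448 nm

Note: The de Broglie wavelength is comparable to the localization size, as expected from wave-particle duality.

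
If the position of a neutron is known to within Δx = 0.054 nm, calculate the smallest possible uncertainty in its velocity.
582.984 m/s

Using the Heisenberg uncertainty principle and Δp = mΔv:
ΔxΔp ≥ ℏ/2
Δx(mΔv) ≥ ℏ/2

The minimum uncertainty in velocity is:
Δv_min = ℏ/(2mΔx)
Δv_min = (1.055e-34 J·s) / (2 × 1.675e-27 kg × 5.400e-11 m)
Δv_min = 5.830e+02 m/s = 582.984 m/s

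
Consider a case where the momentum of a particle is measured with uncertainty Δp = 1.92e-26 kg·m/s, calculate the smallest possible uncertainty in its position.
2.746 nm

Using the Heisenberg uncertainty principle:
ΔxΔp ≥ ℏ/2

The minimum uncertainty in position is:
Δx_min = ℏ/(2Δp)
Δx_min = (1.055e-34 J·s) / (2 × 1.920e-26 kg·m/s)
Δx_min = 2.746e-09 m = 2.746 nm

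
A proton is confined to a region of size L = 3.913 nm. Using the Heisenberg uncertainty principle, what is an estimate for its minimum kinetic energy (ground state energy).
338.793 neV

Using the uncertainty principle to estimate ground state energy:

1. The position uncertainty is approximately the confinement size:
   Δx ≈ L = 3.913e-09 m

2. From ΔxΔp ≥ ℏ/2, the minimum momentum uncertainty is:
   Δp ≈ ℏ/(2L) = 1.348e-26 kg·m/s

3. The kinetic energy is approximately:
   KE ≈ (Δp)²/(2m) = (1.348e-26)²/(2 × 1.673e-27 kg)
   KE ≈ 5.428e-26 J = 338.793 neV

This is an order-of-magnitude estimate of the ground state energy.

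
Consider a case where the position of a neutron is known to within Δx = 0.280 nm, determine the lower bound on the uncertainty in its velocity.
112.433 m/s

Using the Heisenberg uncertainty principle and Δp = mΔv:
ΔxΔp ≥ ℏ/2
Δx(mΔv) ≥ ℏ/2

The minimum uncertainty in velocity is:
Δv_min = ℏ/(2mΔx)
Δv_min = (1.055e-34 J·s) / (2 × 1.675e-27 kg × 2.800e-10 m)
Δv_min = 1.124e+02 m/s = 112.433 m/s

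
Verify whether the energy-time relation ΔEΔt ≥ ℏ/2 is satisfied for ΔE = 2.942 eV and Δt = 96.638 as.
No, it violates the uncertainty relation.

Calculate the product ΔEΔt:
ΔE = 2.942 eV = 4.714e-19 J
ΔEΔt = (4.714e-19 J) × (9.664e-17 s)
ΔEΔt = 4.555e-35 J·s

Compare to the minimum allowed value ℏ/2:
ℏ/2 = 5.273e-35 J·s

Since ΔEΔt = 4.555e-35 J·s < 5.273e-35 J·s = ℏ/2,
this violates the uncertainty relation.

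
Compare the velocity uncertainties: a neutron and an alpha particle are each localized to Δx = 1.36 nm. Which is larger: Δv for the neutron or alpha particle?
The neutron has the larger minimum velocity uncertainty, by a ratio of 4.0.

For both particles, Δp_min = ℏ/(2Δx) = 3.877e-26 kg·m/s (same for both).

The velocity uncertainty is Δv = Δp/m:
- neutron: Δv = 3.877e-26 / 1.675e-27 = 2.315e+01 m/s = 23.148 m/s
- alpha particle: Δv = 3.877e-26 / 6.645e-27 = 5.835e+00 m/s = 5.835 m/s

Ratio: 2.315e+01 / 5.835e+00 = 4.0

The lighter particle has larger velocity uncertainty because Δv ∝ 1/m.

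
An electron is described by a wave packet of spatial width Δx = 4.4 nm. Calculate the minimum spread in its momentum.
1.198 × 10^-26 kg·m/s

For a wave packet, the spatial width Δx and momentum spread Δp are related by the uncertainty principle:
ΔxΔp ≥ ℏ/2

The minimum momentum spread is:
Δp_min = ℏ/(2Δx)
Δp_min = (1.055e-34 J·s) / (2 × 4.400e-09 m)
Δp_min = 1.198e-26 kg·m/s

A wave packet cannot have both a well-defined position and well-defined momentum.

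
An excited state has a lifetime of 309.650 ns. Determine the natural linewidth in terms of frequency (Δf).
256.992 kHz

Using the energy-time uncertainty principle and E = hf:
ΔEΔt ≥ ℏ/2
hΔf·Δt ≥ ℏ/2

The minimum frequency uncertainty is:
Δf = ℏ/(2hτ) = 1/(4πτ)
Δf = 1/(4π × 3.096e-07 s)
Δf = 2.570e+05 Hz = 256.992 kHz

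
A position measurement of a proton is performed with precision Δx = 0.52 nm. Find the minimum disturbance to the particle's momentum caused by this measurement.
1.014 × 10^-25 kg·m/s

The uncertainty principle implies that measuring position disturbs momentum:
ΔxΔp ≥ ℏ/2

When we measure position with precision Δx, we necessarily introduce a momentum uncertainty:
Δp ≥ ℏ/(2Δx)
Δp_min = (1.055e-34 J·s) / (2 × 5.200e-10 m)
Δp_min = 1.014e-25 kg·m/s

The more precisely we measure position, the greater the momentum disturbance.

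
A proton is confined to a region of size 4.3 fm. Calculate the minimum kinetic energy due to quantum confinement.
280.555 keV

Using the uncertainty principle:

1. Position uncertainty: Δx ≈ 4.300e-15 m
2. Minimum momentum uncertainty: Δp = ℏ/(2Δx) = 1.226e-20 kg·m/s
3. Minimum kinetic energy:
   KE = (Δp)²/(2m) = (1.226e-20)²/(2 × 1.673e-27 kg)
   KE = 4.495e-14 J = 280.555 keV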